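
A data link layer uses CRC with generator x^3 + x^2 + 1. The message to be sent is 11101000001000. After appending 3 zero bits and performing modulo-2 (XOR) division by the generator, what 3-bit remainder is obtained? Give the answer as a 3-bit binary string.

Append 3 zeros: 11101000001000000. Divide by 1101 (XOR where the leading bit is 1):
  pos 0: 1110 XOR 1101 = 0011
  pos 2: 1110 XOR 1101 = 0011
  pos 4: 1100 XOR 1101 = 0001
  pos 7: 1001 XOR 1101 = 0100
  pos 8: 1000 XOR 1101 = 0101
  pos 9: 1010 XOR 1101 = 0111
  pos 10: 1110 XOR 1101 = 0011
  pos 12: 1100 XOR 1101 = 0001
Remainder (last 3 bits) = 010. This is the CRC / FCS.

010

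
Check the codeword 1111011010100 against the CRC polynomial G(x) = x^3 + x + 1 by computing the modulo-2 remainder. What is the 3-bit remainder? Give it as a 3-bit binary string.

Modulo-2 division of 1111011010100 by 1011:
  pos 0: 1111 XOR 1011 = 0100
  pos 1: 1000 XOR 1011 = 0011
  pos 3: 1111 XOR 1011 = 0100
  pos 4: 1000 XOR 1011 = 0011
  pos 6: 1110 XOR 1011 = 0101
  pos 7: 1011 XOR 1011 = 0000
Remainder = 000 (zero — the frame passes the CRC check).

000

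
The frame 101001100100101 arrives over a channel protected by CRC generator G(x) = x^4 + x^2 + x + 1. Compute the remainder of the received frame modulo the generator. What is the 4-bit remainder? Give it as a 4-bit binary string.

0010

Modulo-2 division of 101001100100101 by 10111:
  pos 0: 10100 XOR 10111 = 00011
  pos 3: 11110 XOR 10111 = 01001
  pos 4: 10010 XOR 10111 = 00101
  pos 6: 10110 XOR 10111 = 00001
  pos 10: 10101 XOR 10111 = 00010
Remainder = 0010 (nonzero — an error is detected).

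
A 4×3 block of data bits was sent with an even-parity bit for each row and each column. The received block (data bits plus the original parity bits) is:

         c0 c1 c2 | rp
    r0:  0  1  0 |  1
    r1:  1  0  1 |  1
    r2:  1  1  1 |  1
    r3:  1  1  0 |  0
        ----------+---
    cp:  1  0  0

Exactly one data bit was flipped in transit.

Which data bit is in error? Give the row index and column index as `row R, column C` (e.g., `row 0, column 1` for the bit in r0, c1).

Recompute each row's even parity and compare to rp:
  r0: data parity 1, sent rp 1 → ok
  r1: data parity 0, sent rp 1 → mismatch
  r2: data parity 1, sent rp 1 → ok
  r3: data parity 0, sent rp 0 → ok
Recompute each column's even parity and compare to cp:
  c0: data parity 1, sent cp 1 → ok
  c1: data parity 1, sent cp 0 → mismatch
  c2: data parity 0, sent cp 0 → ok
Exactly one row (r1) and one column (c1) fail → the flipped bit is at their intersection.

row 1, column 1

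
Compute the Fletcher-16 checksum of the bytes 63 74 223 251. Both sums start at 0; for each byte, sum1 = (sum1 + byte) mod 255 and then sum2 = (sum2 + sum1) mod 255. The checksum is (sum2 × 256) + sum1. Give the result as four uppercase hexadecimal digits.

9765

Running sums (mod 255):
  after byte 0 (63): sum1=63, sum2=63
  after byte 1 (74): sum1=137, sum2=200
  after byte 2 (223): sum1=105, sum2=50
  after byte 3 (251): sum1=101, sum2=151
Checksum = sum2·256 + sum1 = 151·256 + 101 = 38757 = 0x9765.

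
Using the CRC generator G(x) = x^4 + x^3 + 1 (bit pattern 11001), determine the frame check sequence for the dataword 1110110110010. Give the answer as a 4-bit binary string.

Append 4 zeros: 11101101100100000. Divide by 11001 (XOR where the leading bit is 1):
  pos 0: 11101 XOR 11001 = 00100
  pos 2: 10010 XOR 11001 = 01011
  pos 3: 10111 XOR 11001 = 01110
  pos 4: 11101 XOR 11001 = 00100
  pos 6: 10000 XOR 11001 = 01001
  pos 7: 10011 XOR 11001 = 01010
  pos 8: 10100 XOR 11001 = 01101
  pos 9: 11010 XOR 11001 = 00011
  pos 12: 11000 XOR 11001 = 00001
Remainder (last 4 bits) = 0001. This is the CRC / FCS.

0001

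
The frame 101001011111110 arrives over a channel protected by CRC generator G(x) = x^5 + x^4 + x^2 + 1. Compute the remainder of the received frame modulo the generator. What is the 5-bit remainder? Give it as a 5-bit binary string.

00000

Modulo-2 division of 101001011111110 by 110101:
  pos 0: 101001 XOR 110101 = 011100
  pos 1: 111000 XOR 110101 = 001101
  pos 3: 110111 XOR 110101 = 000010
  pos 7: 101111 XOR 110101 = 011010
  pos 8: 110101 XOR 110101 = 000000
Remainder = 00000 (zero — the frame passes the CRC check).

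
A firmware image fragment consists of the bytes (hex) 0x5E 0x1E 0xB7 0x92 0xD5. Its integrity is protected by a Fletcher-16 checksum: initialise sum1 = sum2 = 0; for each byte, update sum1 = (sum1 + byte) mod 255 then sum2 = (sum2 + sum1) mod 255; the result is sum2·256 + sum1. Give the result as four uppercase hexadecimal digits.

Running sums (mod 255):
  after byte 0 (0x5E): sum1=94, sum2=94
  after byte 1 (0x1E): sum1=124, sum2=218
  after byte 2 (0xB7): sum1=52, sum2=15
  after byte 3 (0x92): sum1=198, sum2=213
  after byte 4 (0xD5): sum1=156, sum2=114
Checksum = sum2·256 + sum1 = 114·256 + 156 = 29340 = 0x729C.

729C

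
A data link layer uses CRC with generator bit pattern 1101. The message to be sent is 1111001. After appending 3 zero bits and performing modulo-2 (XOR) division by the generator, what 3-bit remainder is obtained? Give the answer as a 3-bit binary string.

100

Append 3 zeros: 1111001000. Divide by 1101 (XOR where the leading bit is 1):
  pos 0: 1111 XOR 1101 = 0010
  pos 2: 1000 XOR 1101 = 0101
  pos 3: 1011 XOR 1101 = 0110
  pos 4: 1100 XOR 1101 = 0001
Remainder (last 3 bits) = 100. This is the CRC / FCS.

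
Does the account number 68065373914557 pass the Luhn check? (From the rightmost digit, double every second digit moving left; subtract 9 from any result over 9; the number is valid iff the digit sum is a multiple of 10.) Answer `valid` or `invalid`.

valid

From the right, keep odd positions and double even positions (subtract 9 from any doubled value over 9):
  doubled (positions 2,4,...): 1 8 9 5 1 0 3 → sum 27
  kept (positions 1,3,...): 7 5 1 3 3 6 8 → sum 33
Total = 60.
60 mod 10 = 0, so the number is valid.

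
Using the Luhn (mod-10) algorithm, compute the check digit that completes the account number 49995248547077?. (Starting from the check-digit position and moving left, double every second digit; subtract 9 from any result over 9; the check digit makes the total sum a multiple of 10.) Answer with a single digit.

7

Partial digits right→left: 7 7 0 7 4 5 8 4 2 5 9 9 9 4
Double every second digit counting from the check-digit position (so the 1st, 3rd, 5th, ... of the partial from the right).
  doubled (with −9 where >9): 5 0 8 7 4 9 9 → sum 42
  kept as-is: 7 7 5 4 5 9 4 → sum 41
Total = 42 + 41 = 83.
Check digit = (10 − (83 mod 10)) mod 10 = 7.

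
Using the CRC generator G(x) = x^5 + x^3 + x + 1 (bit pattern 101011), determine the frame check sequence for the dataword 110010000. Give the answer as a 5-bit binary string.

11001

Append 5 zeros: 11001000000000. Divide by 101011 (XOR where the leading bit is 1):
  pos 0: 110010 XOR 101011 = 011001
  pos 1: 110010 XOR 101011 = 011001
  pos 2: 110010 XOR 101011 = 011001
  pos 3: 110010 XOR 101011 = 011001
  pos 4: 110010 XOR 101011 = 011001
  pos 5: 110010 XOR 101011 = 011001
  pos 6: 110010 XOR 101011 = 011001
  pos 7: 110010 XOR 101011 = 011001
  pos 8: 110010 XOR 101011 = 011001
Remainder (last 5 bits) = 11001. This is the CRC / FCS.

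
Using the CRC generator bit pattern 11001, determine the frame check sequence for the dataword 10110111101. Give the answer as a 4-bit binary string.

1000

Append 4 zeros: 101101111010000. Divide by 11001 (XOR where the leading bit is 1):
  pos 0: 10110 XOR 11001 = 01111
  pos 1: 11111 XOR 11001 = 00110
  pos 3: 11011 XOR 11001 = 00010
  pos 6: 10101 XOR 11001 = 01100
  pos 7: 11000 XOR 11001 = 00001
Remainder (last 4 bits) = 1000. This is the CRC / FCS.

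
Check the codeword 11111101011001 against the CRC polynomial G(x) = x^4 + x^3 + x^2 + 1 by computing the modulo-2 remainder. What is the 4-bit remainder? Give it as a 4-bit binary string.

0000

Modulo-2 division of 11111101011001 by 11101:
  pos 0: 11111 XOR 11101 = 00010
  pos 3: 10101 XOR 11101 = 01000
  pos 4: 10000 XOR 11101 = 01101
  pos 5: 11011 XOR 11101 = 00110
  pos 7: 11010 XOR 11101 = 00111
  pos 9: 11101 XOR 11101 = 00000
Remainder = 0000 (zero — the frame passes the CRC check).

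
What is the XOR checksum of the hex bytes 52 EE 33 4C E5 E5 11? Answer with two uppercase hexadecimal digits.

D2

XOR the bytes together:
  start with 0x52
  0x52 ⊕ 0xEE = 0xBC
  0xBC ⊕ 0x33 = 0x8F
  0x8F ⊕ 0x4C = 0xC3
  0xC3 ⊕ 0xE5 = 0x26
  0x26 ⊕ 0xE5 = 0xC3
  0xC3 ⊕ 0x11 = 0xD2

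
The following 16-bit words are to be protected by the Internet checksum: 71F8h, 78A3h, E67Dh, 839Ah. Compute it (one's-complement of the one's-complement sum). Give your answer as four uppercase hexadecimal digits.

One's-complement addition (fold any carry out of bit 15 back into bit 0):
  0x71F8 + 0x78A3 = 0x0EA9B
  0xEA9B + 0xE67D = 0x1D118 → wrap carry → 0xD119
  0xD119 + 0x839A = 0x154B3 → wrap carry → 0x54B4
One's-complement sum = 0x54B4.
Checksum = ~0x54B4 & 0xFFFF = 0xAB4B.

AB4B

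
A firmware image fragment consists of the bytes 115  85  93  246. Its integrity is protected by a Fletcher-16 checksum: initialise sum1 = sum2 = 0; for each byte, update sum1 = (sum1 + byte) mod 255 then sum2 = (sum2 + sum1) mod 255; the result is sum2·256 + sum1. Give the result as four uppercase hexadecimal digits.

7F1D

Running sums (mod 255):
  after byte 0 (115): sum1=115, sum2=115
  after byte 1 (85): sum1=200, sum2=60
  after byte 2 (93): sum1=38, sum2=98
  after byte 3 (246): sum1=29, sum2=127
Checksum = sum2·256 + sum1 = 127·256 + 29 = 32541 = 0x7F1D.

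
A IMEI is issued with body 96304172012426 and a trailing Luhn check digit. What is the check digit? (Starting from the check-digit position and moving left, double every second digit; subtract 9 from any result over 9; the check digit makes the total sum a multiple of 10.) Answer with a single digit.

1

Partial digits right→left: 6 2 4 2 1 0 2 7 1 4 0 3 6 9
Double every second digit counting from the check-digit position (so the 1st, 3rd, 5th, ... of the partial from the right).
  doubled (with −9 where >9): 3 8 2 4 2 0 3 → sum 22
  kept as-is: 2 2 0 7 4 3 9 → sum 27
Total = 22 + 27 = 49.
Check digit = (10 − (49 mod 10)) mod 10 = 1.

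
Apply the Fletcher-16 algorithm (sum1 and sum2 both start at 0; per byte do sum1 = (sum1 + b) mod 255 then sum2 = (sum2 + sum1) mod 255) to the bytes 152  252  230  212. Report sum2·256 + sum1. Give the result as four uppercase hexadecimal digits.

Running sums (mod 255):
  after byte 0 (152): sum1=152, sum2=152
  after byte 1 (252): sum1=149, sum2=46
  after byte 2 (230): sum1=124, sum2=170
  after byte 3 (212): sum1=81, sum2=251
Checksum = sum2·256 + sum1 = 251·256 + 81 = 64337 = 0xFB51.

FB51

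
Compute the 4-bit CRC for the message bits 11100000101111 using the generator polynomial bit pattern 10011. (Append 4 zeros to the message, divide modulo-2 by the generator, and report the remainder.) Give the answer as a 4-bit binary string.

1111

Append 4 zeros: 111000001011110000. Divide by 10011 (XOR where the leading bit is 1):
  pos 0: 11100 XOR 10011 = 01111
  pos 1: 11110 XOR 10011 = 01101
  pos 2: 11010 XOR 10011 = 01001
  pos 3: 10010 XOR 10011 = 00001
  pos 7: 11011 XOR 10011 = 01000
  pos 8: 10001 XOR 10011 = 00010
  pos 11: 10100 XOR 10011 = 00111
  pos 13: 11100 XOR 10011 = 01111
Remainder (last 4 bits) = 1111. This is the CRC / FCS.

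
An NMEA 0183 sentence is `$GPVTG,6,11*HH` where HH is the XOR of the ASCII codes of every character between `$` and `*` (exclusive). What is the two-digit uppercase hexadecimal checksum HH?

64

XOR the ASCII codes of the payload characters:
  'G' = 0x47 → acc = 0x47
  'P' = 0x50 → acc = 0x17
  'V' = 0x56 → acc = 0x41
  'T' = 0x54 → acc = 0x15
  'G' = 0x47 → acc = 0x52
  ',' = 0x2C → acc = 0x7E
  '6' = 0x36 → acc = 0x48
  ',' = 0x2C → acc = 0x64
  '1' = 0x31 → acc = 0x55
  '1' = 0x31 → acc = 0x64
Checksum = 0x64.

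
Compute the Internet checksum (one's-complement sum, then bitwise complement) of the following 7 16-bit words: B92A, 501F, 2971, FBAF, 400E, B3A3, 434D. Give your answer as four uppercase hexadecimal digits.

9A95

One's-complement addition (fold any carry out of bit 15 back into bit 0):
  0xB92A + 0x501F = 0x10949 → wrap carry → 0x094A
  0x094A + 0x2971 = 0x032BB
  0x32BB + 0xFBAF = 0x12E6A → wrap carry → 0x2E6B
  0x2E6B + 0x400E = 0x06E79
  0x6E79 + 0xB3A3 = 0x1221C → wrap carry → 0x221D
  0x221D + 0x434D = 0x0656A
One's-complement sum = 0x656A.
Checksum = ~0x656A & 0xFFFF = 0x9A95.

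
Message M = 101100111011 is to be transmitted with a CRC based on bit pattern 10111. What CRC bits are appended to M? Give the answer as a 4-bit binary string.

1001

Append 4 zeros: 1011001110110000. Divide by 10111 (XOR where the leading bit is 1):
  pos 0: 10110 XOR 10111 = 00001
  pos 4: 10111 XOR 10111 = 00000
  pos 10: 11000 XOR 10111 = 01111
  pos 11: 11110 XOR 10111 = 01001
Remainder (last 4 bits) = 1001. This is the CRC / FCS.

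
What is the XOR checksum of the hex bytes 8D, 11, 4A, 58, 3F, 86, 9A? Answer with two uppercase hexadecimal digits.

AD

XOR the bytes together:
  start with 0x8D
  0x8D ⊕ 0x11 = 0x9C
  0x9C ⊕ 0x4A = 0xD6
  0xD6 ⊕ 0x58 = 0x8E
  0x8E ⊕ 0x3F = 0xB1
  0xB1 ⊕ 0x86 = 0x37
  0x37 ⊕ 0x9A = 0xAD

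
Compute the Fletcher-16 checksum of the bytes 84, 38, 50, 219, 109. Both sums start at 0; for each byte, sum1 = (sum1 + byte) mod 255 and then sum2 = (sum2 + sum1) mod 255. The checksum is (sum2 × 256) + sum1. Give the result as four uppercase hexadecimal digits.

Running sums (mod 255):
  after byte 0 (84): sum1=84, sum2=84
  after byte 1 (38): sum1=122, sum2=206
  after byte 2 (50): sum1=172, sum2=123
  after byte 3 (219): sum1=136, sum2=4
  after byte 4 (109): sum1=245, sum2=249
Checksum = sum2·256 + sum1 = 249·256 + 245 = 63989 = 0xF9F5.

F9F5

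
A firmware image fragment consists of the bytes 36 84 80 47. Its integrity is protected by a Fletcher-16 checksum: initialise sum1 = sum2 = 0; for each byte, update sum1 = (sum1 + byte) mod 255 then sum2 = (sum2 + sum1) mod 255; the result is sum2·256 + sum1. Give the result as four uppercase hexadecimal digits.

5DF7

Running sums (mod 255):
  after byte 0 (36): sum1=36, sum2=36
  after byte 1 (84): sum1=120, sum2=156
  after byte 2 (80): sum1=200, sum2=101
  after byte 3 (47): sum1=247, sum2=93
Checksum = sum2·256 + sum1 = 93·256 + 247 = 24055 = 0x5DF7.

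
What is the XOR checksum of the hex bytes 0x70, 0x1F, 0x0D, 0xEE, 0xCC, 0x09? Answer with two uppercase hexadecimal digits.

XOR the bytes together:
  start with 0x70
  0x70 ⊕ 0x1F = 0x6F
  0x6F ⊕ 0x0D = 0x62
  0x62 ⊕ 0xEE = 0x8C
  0x8C ⊕ 0xCC = 0x40
  0x40 ⊕ 0x09 = 0x49

49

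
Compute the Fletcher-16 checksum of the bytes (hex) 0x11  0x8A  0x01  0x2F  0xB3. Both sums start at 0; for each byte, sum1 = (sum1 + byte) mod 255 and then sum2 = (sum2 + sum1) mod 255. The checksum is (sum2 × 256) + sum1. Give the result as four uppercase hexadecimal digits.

947F

Running sums (mod 255):
  after byte 0 (0x11): sum1=17, sum2=17
  after byte 1 (0x8A): sum1=155, sum2=172
  after byte 2 (0x01): sum1=156, sum2=73
  after byte 3 (0x2F): sum1=203, sum2=21
  after byte 4 (0xB3): sum1=127, sum2=148
Checksum = sum2·256 + sum1 = 148·256 + 127 = 38015 = 0x947F.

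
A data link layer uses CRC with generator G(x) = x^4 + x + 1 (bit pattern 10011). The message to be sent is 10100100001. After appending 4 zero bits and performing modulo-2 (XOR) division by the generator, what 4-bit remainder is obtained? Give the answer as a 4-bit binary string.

Append 4 zeros: 101001000010000. Divide by 10011 (XOR where the leading bit is 1):
  pos 0: 10100 XOR 10011 = 00111
  pos 2: 11110 XOR 10011 = 01101
  pos 3: 11010 XOR 10011 = 01001
  pos 4: 10010 XOR 10011 = 00001
  pos 8: 10100 XOR 10011 = 00111
  pos 10: 11100 XOR 10011 = 01111
Remainder (last 4 bits) = 1111. This is the CRC / FCS.

1111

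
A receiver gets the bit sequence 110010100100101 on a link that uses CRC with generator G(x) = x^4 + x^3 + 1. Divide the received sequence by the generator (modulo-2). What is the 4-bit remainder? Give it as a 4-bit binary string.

Modulo-2 division of 110010100100101 by 11001:
  pos 0: 11001 XOR 11001 = 00000
  pos 6: 10010 XOR 11001 = 01011
  pos 7: 10110 XOR 11001 = 01111
  pos 8: 11111 XOR 11001 = 00110
  pos 10: 11001 XOR 11001 = 00000
Remainder = 0000 (zero — the frame passes the CRC check).

0000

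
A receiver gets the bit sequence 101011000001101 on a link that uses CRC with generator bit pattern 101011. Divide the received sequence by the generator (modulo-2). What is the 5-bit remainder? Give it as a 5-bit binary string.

Modulo-2 division of 101011000001101 by 101011:
  pos 0: 101011 XOR 101011 = 000000
Remainder = 01101 (nonzero — an error is detected).

01101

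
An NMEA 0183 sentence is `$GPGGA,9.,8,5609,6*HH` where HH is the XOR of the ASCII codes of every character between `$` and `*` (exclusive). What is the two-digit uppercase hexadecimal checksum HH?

XOR the ASCII codes of the payload characters:
  'G' = 0x47 → acc = 0x47
  'P' = 0x50 → acc = 0x17
  'G' = 0x47 → acc = 0x50
  'G' = 0x47 → acc = 0x17
  'A' = 0x41 → acc = 0x56
  ',' = 0x2C → acc = 0x7A
  '9' = 0x39 → acc = 0x43
  '.' = 0x2E → acc = 0x6D
  ',' = 0x2C → acc = 0x41
  '8' = 0x38 → acc = 0x79
  ',' = 0x2C → acc = 0x55
  '5' = 0x35 → acc = 0x60
  '6' = 0x36 → acc = 0x56
  '0' = 0x30 → acc = 0x66
  '9' = 0x39 → acc = 0x5F
  ',' = 0x2C → acc = 0x73
  '6' = 0x36 → acc = 0x45
Checksum = 0x45.

45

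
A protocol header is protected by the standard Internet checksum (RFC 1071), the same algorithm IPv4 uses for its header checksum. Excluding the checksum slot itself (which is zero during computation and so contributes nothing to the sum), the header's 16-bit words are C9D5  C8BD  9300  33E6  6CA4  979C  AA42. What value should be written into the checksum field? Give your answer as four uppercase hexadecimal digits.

F801

One's-complement addition (fold any carry out of bit 15 back into bit 0):
  0xC9D5 + 0xC8BD = 0x19292 → wrap carry → 0x9293
  0x9293 + 0x9300 = 0x12593 → wrap carry → 0x2594
  0x2594 + 0x33E6 = 0x0597A
  0x597A + 0x6CA4 = 0x0C61E
  0xC61E + 0x979C = 0x15DBA → wrap carry → 0x5DBB
  0x5DBB + 0xAA42 = 0x107FD → wrap carry → 0x07FE
One's-complement sum = 0x07FE.
Checksum = ~0x07FE & 0xFFFF = 0xF801.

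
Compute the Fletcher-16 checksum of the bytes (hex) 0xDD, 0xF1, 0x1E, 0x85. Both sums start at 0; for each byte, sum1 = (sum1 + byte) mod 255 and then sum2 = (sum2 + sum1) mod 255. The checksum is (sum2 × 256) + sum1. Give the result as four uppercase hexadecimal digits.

0F73

Running sums (mod 255):
  after byte 0 (0xDD): sum1=221, sum2=221
  after byte 1 (0xF1): sum1=207, sum2=173
  after byte 2 (0x1E): sum1=237, sum2=155
  after byte 3 (0x85): sum1=115, sum2=15
Checksum = sum2·256 + sum1 = 15·256 + 115 = 3955 = 0x0F73.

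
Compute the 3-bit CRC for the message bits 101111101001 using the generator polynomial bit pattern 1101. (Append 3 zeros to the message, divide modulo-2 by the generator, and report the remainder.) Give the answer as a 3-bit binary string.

101

Append 3 zeros: 101111101001000. Divide by 1101 (XOR where the leading bit is 1):
  pos 0: 1011 XOR 1101 = 0110
  pos 1: 1101 XOR 1101 = 0000
  pos 5: 1101 XOR 1101 = 0000
  pos 11: 1000 XOR 1101 = 0101
Remainder (last 3 bits) = 101. This is the CRC / FCS.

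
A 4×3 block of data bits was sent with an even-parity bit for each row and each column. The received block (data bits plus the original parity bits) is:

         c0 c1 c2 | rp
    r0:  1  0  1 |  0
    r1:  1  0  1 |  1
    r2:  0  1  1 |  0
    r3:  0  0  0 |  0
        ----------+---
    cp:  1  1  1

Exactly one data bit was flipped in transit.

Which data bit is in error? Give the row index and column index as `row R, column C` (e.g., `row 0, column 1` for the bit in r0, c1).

row 1, column 0

Recompute each row's even parity and compare to rp:
  r0: data parity 0, sent rp 0 → ok
  r1: data parity 0, sent rp 1 → mismatch
  r2: data parity 0, sent rp 0 → ok
  r3: data parity 0, sent rp 0 → ok
Recompute each column's even parity and compare to cp:
  c0: data parity 0, sent cp 1 → mismatch
  c1: data parity 1, sent cp 1 → ok
  c2: data parity 1, sent cp 1 → ok
Exactly one row (r1) and one column (c0) fail → the flipped bit is at their intersection.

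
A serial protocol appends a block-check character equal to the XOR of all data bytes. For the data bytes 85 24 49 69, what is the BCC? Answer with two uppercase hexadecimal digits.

81

XOR the bytes together:
  start with 0x85
  0x85 ⊕ 0x24 = 0xA1
  0xA1 ⊕ 0x49 = 0xE8
  0xE8 ⊕ 0x69 = 0x81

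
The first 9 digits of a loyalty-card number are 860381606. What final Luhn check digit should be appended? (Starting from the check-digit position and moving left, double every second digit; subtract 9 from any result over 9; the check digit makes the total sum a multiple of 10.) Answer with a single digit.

0

Partial digits right→left: 6 0 6 1 8 3 0 6 8
Double every second digit counting from the check-digit position (so the 1st, 3rd, 5th, ... of the partial from the right).
  doubled (with −9 where >9): 3 3 7 0 7 → sum 20
  kept as-is: 0 1 3 6 → sum 10
Total = 20 + 10 = 30.
Check digit = (10 − (30 mod 10)) mod 10 = 0.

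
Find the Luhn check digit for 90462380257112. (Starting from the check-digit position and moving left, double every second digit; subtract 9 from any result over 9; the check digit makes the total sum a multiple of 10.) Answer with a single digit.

Partial digits right→left: 2 1 1 7 5 2 0 8 3 2 6 4 0 9
Double every second digit counting from the check-digit position (so the 1st, 3rd, 5th, ... of the partial from the right).
  doubled (with −9 where >9): 4 2 1 0 6 3 0 → sum 16
  kept as-is: 1 7 2 8 2 4 9 → sum 33
Total = 16 + 33 = 49.
Check digit = (10 − (49 mod 10)) mod 10 = 1.

1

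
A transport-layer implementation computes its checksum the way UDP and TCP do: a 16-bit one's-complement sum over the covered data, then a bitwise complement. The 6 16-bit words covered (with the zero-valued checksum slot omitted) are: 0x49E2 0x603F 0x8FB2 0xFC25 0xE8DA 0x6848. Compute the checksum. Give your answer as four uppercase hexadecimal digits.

One's-complement addition (fold any carry out of bit 15 back into bit 0):
  0x49E2 + 0x603F = 0x0AA21
  0xAA21 + 0x8FB2 = 0x139D3 → wrap carry → 0x39D4
  0x39D4 + 0xFC25 = 0x135F9 → wrap carry → 0x35FA
  0x35FA + 0xE8DA = 0x11ED4 → wrap carry → 0x1ED5
  0x1ED5 + 0x6848 = 0x0871D
One's-complement sum = 0x871D.
Checksum = ~0x871D & 0xFFFF = 0x78E2.

78E2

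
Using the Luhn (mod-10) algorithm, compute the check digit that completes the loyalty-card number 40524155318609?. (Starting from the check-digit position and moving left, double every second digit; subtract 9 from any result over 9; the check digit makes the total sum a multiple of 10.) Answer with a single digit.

0

Partial digits right→left: 9 0 6 8 1 3 5 5 1 4 2 5 0 4
Double every second digit counting from the check-digit position (so the 1st, 3rd, 5th, ... of the partial from the right).
  doubled (with −9 where >9): 9 3 2 1 2 4 0 → sum 21
  kept as-is: 0 8 3 5 4 5 4 → sum 29
Total = 21 + 29 = 50.
Check digit = (10 − (50 mod 10)) mod 10 = 0.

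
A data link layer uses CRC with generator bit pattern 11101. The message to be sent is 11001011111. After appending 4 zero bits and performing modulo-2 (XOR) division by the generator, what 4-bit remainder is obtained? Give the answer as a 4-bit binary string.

Append 4 zeros: 110010111110000. Divide by 11101 (XOR where the leading bit is 1):
  pos 0: 11001 XOR 11101 = 00100
  pos 2: 10001 XOR 11101 = 01100
  pos 3: 11001 XOR 11101 = 00100
  pos 5: 10011 XOR 11101 = 01110
  pos 6: 11101 XOR 11101 = 00000
Remainder (last 4 bits) = 0000. This is the CRC / FCS.

0000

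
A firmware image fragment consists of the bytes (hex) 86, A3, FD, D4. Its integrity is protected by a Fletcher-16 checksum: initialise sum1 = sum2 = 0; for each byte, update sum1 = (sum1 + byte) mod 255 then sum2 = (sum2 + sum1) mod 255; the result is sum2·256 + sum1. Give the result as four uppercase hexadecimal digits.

D5FC

Running sums (mod 255):
  after byte 0 (86): sum1=134, sum2=134
  after byte 1 (A3): sum1=42, sum2=176
  after byte 2 (FD): sum1=40, sum2=216
  after byte 3 (D4): sum1=252, sum2=213
Checksum = sum2·256 + sum1 = 213·256 + 252 = 54780 = 0xD5FC.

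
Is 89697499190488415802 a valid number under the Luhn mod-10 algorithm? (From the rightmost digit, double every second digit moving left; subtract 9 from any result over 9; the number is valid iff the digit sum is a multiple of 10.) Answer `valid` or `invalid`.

From the right, keep odd positions and double even positions (subtract 9 from any doubled value over 9):
  doubled (positions 2,4,...): 0 1 8 7 0 2 9 5 3 7 → sum 42
  kept (positions 1,3,...): 2 8 1 8 4 9 9 4 9 9 → sum 63
Total = 105.
105 mod 10 = 5, so the number is invalid.

invalid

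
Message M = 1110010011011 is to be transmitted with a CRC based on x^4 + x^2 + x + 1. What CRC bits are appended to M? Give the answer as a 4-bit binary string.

Append 4 zeros: 11100100110110000. Divide by 10111 (XOR where the leading bit is 1):
  pos 0: 11100 XOR 10111 = 01011
  pos 1: 10111 XOR 10111 = 00000
  pos 8: 11011 XOR 10111 = 01100
  pos 9: 11000 XOR 10111 = 01111
  pos 10: 11110 XOR 10111 = 01001
  pos 11: 10010 XOR 10111 = 00101
Remainder (last 4 bits) = 1010. This is the CRC / FCS.

1010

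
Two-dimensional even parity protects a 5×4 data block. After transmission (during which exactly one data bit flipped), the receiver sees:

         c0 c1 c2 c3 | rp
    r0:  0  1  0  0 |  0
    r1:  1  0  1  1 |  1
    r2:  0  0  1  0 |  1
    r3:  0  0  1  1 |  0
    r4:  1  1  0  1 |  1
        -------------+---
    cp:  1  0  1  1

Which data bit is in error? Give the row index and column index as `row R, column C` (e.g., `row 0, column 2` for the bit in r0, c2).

Recompute each row's even parity and compare to rp:
  r0: data parity 1, sent rp 0 → mismatch
  r1: data parity 1, sent rp 1 → ok
  r2: data parity 1, sent rp 1 → ok
  r3: data parity 0, sent rp 0 → ok
  r4: data parity 1, sent rp 1 → ok
Recompute each column's even parity and compare to cp:
  c0: data parity 0, sent cp 1 → mismatch
  c1: data parity 0, sent cp 0 → ok
  c2: data parity 1, sent cp 1 → ok
  c3: data parity 1, sent cp 1 → ok
Exactly one row (r0) and one column (c0) fail → the flipped bit is at their intersection.

row 0, column 0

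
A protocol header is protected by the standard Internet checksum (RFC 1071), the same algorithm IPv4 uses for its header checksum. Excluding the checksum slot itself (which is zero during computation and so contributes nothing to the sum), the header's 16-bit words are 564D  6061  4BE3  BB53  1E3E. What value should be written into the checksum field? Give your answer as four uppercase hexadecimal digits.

23DC

One's-complement addition (fold any carry out of bit 15 back into bit 0):
  0x564D + 0x6061 = 0x0B6AE
  0xB6AE + 0x4BE3 = 0x10291 → wrap carry → 0x0292
  0x0292 + 0xBB53 = 0x0BDE5
  0xBDE5 + 0x1E3E = 0x0DC23
One's-complement sum = 0xDC23.
Checksum = ~0xDC23 & 0xFFFF = 0x23DC.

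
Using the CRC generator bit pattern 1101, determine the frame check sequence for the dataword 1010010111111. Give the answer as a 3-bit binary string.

101

Append 3 zeros: 1010010111111000. Divide by 1101 (XOR where the leading bit is 1):
  pos 0: 1010 XOR 1101 = 0111
  pos 1: 1110 XOR 1101 = 0011
  pos 3: 1110 XOR 1101 = 0011
  pos 5: 1111 XOR 1101 = 0010
  pos 7: 1011 XOR 1101 = 0110
  pos 8: 1101 XOR 1101 = 0000
  pos 12: 1000 XOR 1101 = 0101
Remainder (last 3 bits) = 101. This is the CRC / FCS.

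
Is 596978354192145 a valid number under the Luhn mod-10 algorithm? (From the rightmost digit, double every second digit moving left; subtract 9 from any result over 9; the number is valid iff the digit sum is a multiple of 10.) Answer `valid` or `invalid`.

valid

From the right, keep odd positions and double even positions (subtract 9 from any doubled value over 9):
  doubled (positions 2,4,...): 8 4 2 1 7 9 9 → sum 40
  kept (positions 1,3,...): 5 1 9 4 3 7 6 5 → sum 40
Total = 80.
80 mod 10 = 0, so the number is valid.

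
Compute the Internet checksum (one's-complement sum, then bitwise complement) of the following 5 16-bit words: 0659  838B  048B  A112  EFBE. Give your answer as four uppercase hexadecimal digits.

One's-complement addition (fold any carry out of bit 15 back into bit 0):
  0x0659 + 0x838B = 0x089E4
  0x89E4 + 0x048B = 0x08E6F
  0x8E6F + 0xA112 = 0x12F81 → wrap carry → 0x2F82
  0x2F82 + 0xEFBE = 0x11F40 → wrap carry → 0x1F41
One's-complement sum = 0x1F41.
Checksum = ~0x1F41 & 0xFFFF = 0xE0BE.

E0BE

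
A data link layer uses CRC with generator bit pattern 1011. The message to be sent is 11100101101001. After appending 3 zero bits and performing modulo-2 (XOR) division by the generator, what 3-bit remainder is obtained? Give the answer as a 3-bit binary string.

001

Append 3 zeros: 11100101101001000. Divide by 1011 (XOR where the leading bit is 1):
  pos 0: 1110 XOR 1011 = 0101
  pos 1: 1010 XOR 1011 = 0001
  pos 4: 1101 XOR 1011 = 0110
  pos 5: 1101 XOR 1011 = 0110
  pos 6: 1100 XOR 1011 = 0111
  pos 7: 1111 XOR 1011 = 0100
  pos 8: 1000 XOR 1011 = 0011
  pos 10: 1101 XOR 1011 = 0110
  pos 11: 1100 XOR 1011 = 0111
  pos 12: 1110 XOR 1011 = 0101
  pos 13: 1010 XOR 1011 = 0001
Remainder (last 3 bits) = 001. This is the CRC / FCS.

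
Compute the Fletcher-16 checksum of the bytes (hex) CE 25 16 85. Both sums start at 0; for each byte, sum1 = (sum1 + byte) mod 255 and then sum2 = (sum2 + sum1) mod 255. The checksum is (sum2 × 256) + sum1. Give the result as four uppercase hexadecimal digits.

5C8F

Running sums (mod 255):
  after byte 0 (CE): sum1=206, sum2=206
  after byte 1 (25): sum1=243, sum2=194
  after byte 2 (16): sum1=10, sum2=204
  after byte 3 (85): sum1=143, sum2=92
Checksum = sum2·256 + sum1 = 92·256 + 143 = 23695 = 0x5C8F.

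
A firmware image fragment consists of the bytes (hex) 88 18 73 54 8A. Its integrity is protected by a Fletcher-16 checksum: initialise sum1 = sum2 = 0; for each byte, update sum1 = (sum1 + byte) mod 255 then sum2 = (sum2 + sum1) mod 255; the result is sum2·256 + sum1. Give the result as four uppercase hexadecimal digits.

98F2

Running sums (mod 255):
  after byte 0 (88): sum1=136, sum2=136
  after byte 1 (18): sum1=160, sum2=41
  after byte 2 (73): sum1=20, sum2=61
  after byte 3 (54): sum1=104, sum2=165
  after byte 4 (8A): sum1=242, sum2=152
Checksum = sum2·256 + sum1 = 152·256 + 242 = 39154 = 0x98F2.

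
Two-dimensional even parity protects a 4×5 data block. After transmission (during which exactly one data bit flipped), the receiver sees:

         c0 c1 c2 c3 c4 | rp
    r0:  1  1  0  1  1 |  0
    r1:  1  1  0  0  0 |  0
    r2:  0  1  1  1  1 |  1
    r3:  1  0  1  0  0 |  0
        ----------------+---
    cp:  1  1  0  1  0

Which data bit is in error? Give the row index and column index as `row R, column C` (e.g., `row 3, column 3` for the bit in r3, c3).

row 2, column 3

Recompute each row's even parity and compare to rp:
  r0: data parity 0, sent rp 0 → ok
  r1: data parity 0, sent rp 0 → ok
  r2: data parity 0, sent rp 1 → mismatch
  r3: data parity 0, sent rp 0 → ok
Recompute each column's even parity and compare to cp:
  c0: data parity 1, sent cp 1 → ok
  c1: data parity 1, sent cp 1 → ok
  c2: data parity 0, sent cp 0 → ok
  c3: data parity 0, sent cp 1 → mismatch
  c4: data parity 0, sent cp 0 → ok
Exactly one row (r2) and one column (c3) fail → the flipped bit is at their intersection.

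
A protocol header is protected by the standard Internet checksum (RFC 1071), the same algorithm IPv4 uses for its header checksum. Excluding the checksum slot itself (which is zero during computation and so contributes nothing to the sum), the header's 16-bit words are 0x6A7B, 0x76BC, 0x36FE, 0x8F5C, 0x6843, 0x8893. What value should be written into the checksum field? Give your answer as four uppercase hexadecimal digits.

One's-complement addition (fold any carry out of bit 15 back into bit 0):
  0x6A7B + 0x76BC = 0x0E137
  0xE137 + 0x36FE = 0x11835 → wrap carry → 0x1836
  0x1836 + 0x8F5C = 0x0A792
  0xA792 + 0x6843 = 0x10FD5 → wrap carry → 0x0FD6
  0x0FD6 + 0x8893 = 0x09869
One's-complement sum = 0x9869.
Checksum = ~0x9869 & 0xFFFF = 0x6796.

6796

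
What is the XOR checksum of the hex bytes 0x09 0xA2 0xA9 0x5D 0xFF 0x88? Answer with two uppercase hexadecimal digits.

XOR the bytes together:
  start with 0x09
  0x09 ⊕ 0xA2 = 0xAB
  0xAB ⊕ 0xA9 = 0x02
  0x02 ⊕ 0x5D = 0x5F
  0x5F ⊕ 0xFF = 0xA0
  0xA0 ⊕ 0x88 = 0x28

28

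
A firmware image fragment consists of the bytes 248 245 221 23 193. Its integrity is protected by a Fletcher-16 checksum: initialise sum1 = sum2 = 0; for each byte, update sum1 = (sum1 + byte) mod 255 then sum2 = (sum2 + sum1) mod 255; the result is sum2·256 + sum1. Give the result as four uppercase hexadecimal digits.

Running sums (mod 255):
  after byte 0 (248): sum1=248, sum2=248
  after byte 1 (245): sum1=238, sum2=231
  after byte 2 (221): sum1=204, sum2=180
  after byte 3 (23): sum1=227, sum2=152
  after byte 4 (193): sum1=165, sum2=62
Checksum = sum2·256 + sum1 = 62·256 + 165 = 16037 = 0x3EA5.

3EA5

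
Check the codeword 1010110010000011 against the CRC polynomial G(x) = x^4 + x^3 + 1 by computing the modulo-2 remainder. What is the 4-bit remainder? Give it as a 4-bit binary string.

Modulo-2 division of 1010110010000011 by 11001:
  pos 0: 10101 XOR 11001 = 01100
  pos 1: 11001 XOR 11001 = 00000
  pos 8: 10000 XOR 11001 = 01001
  pos 9: 10010 XOR 11001 = 01011
  pos 10: 10111 XOR 11001 = 01110
  pos 11: 11101 XOR 11001 = 00100
Remainder = 0100 (nonzero — an error is detected).

0100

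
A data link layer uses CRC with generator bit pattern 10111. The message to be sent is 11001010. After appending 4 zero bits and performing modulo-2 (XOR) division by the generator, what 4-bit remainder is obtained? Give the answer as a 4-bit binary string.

0000

Append 4 zeros: 110010100000. Divide by 10111 (XOR where the leading bit is 1):
  pos 0: 11001 XOR 10111 = 01110
  pos 1: 11100 XOR 10111 = 01011
  pos 2: 10111 XOR 10111 = 00000
Remainder (last 4 bits) = 0000. This is the CRC / FCS.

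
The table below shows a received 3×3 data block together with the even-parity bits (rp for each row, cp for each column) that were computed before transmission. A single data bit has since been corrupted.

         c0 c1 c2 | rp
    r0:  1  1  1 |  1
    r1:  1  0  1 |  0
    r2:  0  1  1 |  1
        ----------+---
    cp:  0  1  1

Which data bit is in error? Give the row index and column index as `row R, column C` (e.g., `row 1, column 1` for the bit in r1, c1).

Recompute each row's even parity and compare to rp:
  r0: data parity 1, sent rp 1 → ok
  r1: data parity 0, sent rp 0 → ok
  r2: data parity 0, sent rp 1 → mismatch
Recompute each column's even parity and compare to cp:
  c0: data parity 0, sent cp 0 → ok
  c1: data parity 0, sent cp 1 → mismatch
  c2: data parity 1, sent cp 1 → ok
Exactly one row (r2) and one column (c1) fail → the flipped bit is at their intersection.

row 2, column 1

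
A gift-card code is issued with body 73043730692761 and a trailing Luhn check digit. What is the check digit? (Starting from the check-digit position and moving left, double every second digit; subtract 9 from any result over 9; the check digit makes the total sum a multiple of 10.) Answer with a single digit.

8

Partial digits right→left: 1 6 7 2 9 6 0 3 7 3 4 0 3 7
Double every second digit counting from the check-digit position (so the 1st, 3rd, 5th, ... of the partial from the right).
  doubled (with −9 where >9): 2 5 9 0 5 8 6 → sum 35
  kept as-is: 6 2 6 3 3 0 7 → sum 27
Total = 35 + 27 = 62.
Check digit = (10 − (62 mod 10)) mod 10 = 8.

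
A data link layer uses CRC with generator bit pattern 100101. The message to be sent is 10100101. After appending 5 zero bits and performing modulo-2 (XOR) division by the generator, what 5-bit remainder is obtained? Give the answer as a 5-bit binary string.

01110

Append 5 zeros: 1010010100000. Divide by 100101 (XOR where the leading bit is 1):
  pos 0: 101001 XOR 100101 = 001100
  pos 2: 110001 XOR 100101 = 010100
  pos 3: 101000 XOR 100101 = 001101
  pos 5: 110100 XOR 100101 = 010001
  pos 6: 100010 XOR 100101 = 000111
Remainder (last 5 bits) = 01110. This is the CRC / FCS.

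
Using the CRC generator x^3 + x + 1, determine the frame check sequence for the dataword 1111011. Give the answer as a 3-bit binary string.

Append 3 zeros: 1111011000. Divide by 1011 (XOR where the leading bit is 1):
  pos 0: 1111 XOR 1011 = 0100
  pos 1: 1000 XOR 1011 = 0011
  pos 3: 1111 XOR 1011 = 0100
  pos 4: 1000 XOR 1011 = 0011
  pos 6: 1100 XOR 1011 = 0111
Remainder (last 3 bits) = 111. This is the CRC / FCS.

111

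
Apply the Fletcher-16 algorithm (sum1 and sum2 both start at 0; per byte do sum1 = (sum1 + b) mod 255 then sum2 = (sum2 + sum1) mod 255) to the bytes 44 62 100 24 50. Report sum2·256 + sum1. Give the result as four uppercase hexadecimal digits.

6519

Running sums (mod 255):
  after byte 0 (44): sum1=44, sum2=44
  after byte 1 (62): sum1=106, sum2=150
  after byte 2 (100): sum1=206, sum2=101
  after byte 3 (24): sum1=230, sum2=76
  after byte 4 (50): sum1=25, sum2=101
Checksum = sum2·256 + sum1 = 101·256 + 25 = 25881 = 0x6519.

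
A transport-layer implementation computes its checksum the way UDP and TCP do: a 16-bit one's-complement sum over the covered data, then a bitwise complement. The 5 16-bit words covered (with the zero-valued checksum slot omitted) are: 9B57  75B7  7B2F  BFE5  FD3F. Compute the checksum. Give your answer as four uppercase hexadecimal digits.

One's-complement addition (fold any carry out of bit 15 back into bit 0):
  0x9B57 + 0x75B7 = 0x1110E → wrap carry → 0x110F
  0x110F + 0x7B2F = 0x08C3E
  0x8C3E + 0xBFE5 = 0x14C23 → wrap carry → 0x4C24
  0x4C24 + 0xFD3F = 0x14963 → wrap carry → 0x4964
One's-complement sum = 0x4964.
Checksum = ~0x4964 & 0xFFFF = 0xB69B.

B69B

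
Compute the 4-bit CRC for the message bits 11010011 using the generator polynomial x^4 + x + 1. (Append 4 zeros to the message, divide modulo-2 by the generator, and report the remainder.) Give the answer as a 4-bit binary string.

1001

Append 4 zeros: 110100110000. Divide by 10011 (XOR where the leading bit is 1):
  pos 0: 11010 XOR 10011 = 01001
  pos 1: 10010 XOR 10011 = 00001
  pos 5: 11100 XOR 10011 = 01111
  pos 6: 11110 XOR 10011 = 01101
  pos 7: 11010 XOR 10011 = 01001
Remainder (last 4 bits) = 1001. This is the CRC / FCS.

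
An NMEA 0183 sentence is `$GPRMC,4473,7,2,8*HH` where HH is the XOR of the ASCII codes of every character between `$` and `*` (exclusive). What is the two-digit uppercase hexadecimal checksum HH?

XOR the ASCII codes of the payload characters:
  'G' = 0x47 → acc = 0x47
  'P' = 0x50 → acc = 0x17
  'R' = 0x52 → acc = 0x45
  'M' = 0x4D → acc = 0x08
  'C' = 0x43 → acc = 0x4B
  ',' = 0x2C → acc = 0x67
  '4' = 0x34 → acc = 0x53
  '4' = 0x34 → acc = 0x67
  '7' = 0x37 → acc = 0x50
  '3' = 0x33 → acc = 0x63
  ',' = 0x2C → acc = 0x4F
  '7' = 0x37 → acc = 0x78
  ',' = 0x2C → acc = 0x54
  '2' = 0x32 → acc = 0x66
  ',' = 0x2C → acc = 0x4A
  '8' = 0x38 → acc = 0x72
Checksum = 0x72.

72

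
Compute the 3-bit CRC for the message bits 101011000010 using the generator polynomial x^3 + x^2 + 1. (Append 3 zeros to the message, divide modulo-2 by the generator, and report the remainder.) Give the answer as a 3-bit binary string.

Append 3 zeros: 101011000010000. Divide by 1101 (XOR where the leading bit is 1):
  pos 0: 1010 XOR 1101 = 0111
  pos 1: 1111 XOR 1101 = 0010
  pos 3: 1010 XOR 1101 = 0111
  pos 4: 1110 XOR 1101 = 0011
  pos 6: 1100 XOR 1101 = 0001
  pos 9: 1100 XOR 1101 = 0001
Remainder (last 3 bits) = 100. This is the CRC / FCS.

100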